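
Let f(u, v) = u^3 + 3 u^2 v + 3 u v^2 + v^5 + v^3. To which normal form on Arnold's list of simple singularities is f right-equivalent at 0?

The Hessian of f at 0 has rank 0. Corank 2; j^3 = (u + v)^3 is a perfect cube, so E-series; the 5-jet and mu = 8 give E_8.

E_{8}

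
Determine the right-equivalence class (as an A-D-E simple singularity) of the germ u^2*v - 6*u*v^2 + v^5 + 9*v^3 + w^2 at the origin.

The Hessian of f at 0 is [[0, 0, 0], [0, 0, 0], [0, 0, 2]] with rank 1, so corank 2. A Groebner basis of the Jacobian ideal J(f) in C{u,v,w} is {u^2/5 + v^4 - 9*v^2/5, u^3 - 27*v^3, u*v - 3*v^2, w}; counting standard monomials gives mu = 6. Corank 2; j^3 = v*(u - 3*v)^2 has shape L^2 M (L != M), so D-series; mu = 6 gives D_6.

D6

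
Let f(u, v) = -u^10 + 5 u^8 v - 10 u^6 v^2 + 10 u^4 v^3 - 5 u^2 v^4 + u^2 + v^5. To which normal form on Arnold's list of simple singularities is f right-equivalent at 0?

A4

The Hessian of f at 0 is [[2, 0], [0, 0]] with rank 1, so corank 1. A Groebner basis of the Jacobian ideal J(f) in C{u,v} is {v^4, u}; counting standard monomials gives mu = 4. Corank 1: A-series; mu = 4 gives A_4.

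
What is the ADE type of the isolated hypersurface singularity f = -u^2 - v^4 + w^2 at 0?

A_3

The Hessian of f at 0 has rank 2. Corank 1: A-series; mu = 3 gives A_3.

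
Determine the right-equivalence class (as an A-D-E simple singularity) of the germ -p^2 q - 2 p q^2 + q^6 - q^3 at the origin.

The Hessian of f at 0 has rank 0. Corank 2; j^3 = -q*(p + q)^2 has shape L^2 M (L != M), so D-series; mu = 7 gives D_7.

D7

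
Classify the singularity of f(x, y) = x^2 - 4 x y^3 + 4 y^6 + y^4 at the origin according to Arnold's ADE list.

A_{3}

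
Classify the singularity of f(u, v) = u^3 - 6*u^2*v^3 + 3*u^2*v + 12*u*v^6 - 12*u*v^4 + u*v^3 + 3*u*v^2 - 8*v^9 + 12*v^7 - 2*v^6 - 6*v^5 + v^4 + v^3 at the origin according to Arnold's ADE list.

E_{7}

The Hessian of f at 0 has rank 0. Corank 2; j^3 = (u + v)^3 is a perfect cube, so E-series; the 4-jet and mu = 7 give E_7.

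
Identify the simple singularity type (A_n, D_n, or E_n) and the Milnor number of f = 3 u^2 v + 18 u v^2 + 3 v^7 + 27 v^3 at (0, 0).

Type D_8, Milnor number mu = 8.

The Hessian of f at 0 has rank 0. Corank 2; j^3 = 3*v*(u + 3*v)^2 has shape L^2 M (L != M), so D-series; mu = 8 gives D_8.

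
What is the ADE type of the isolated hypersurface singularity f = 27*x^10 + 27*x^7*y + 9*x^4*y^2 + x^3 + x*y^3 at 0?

The Hessian of f at 0 has rank 0. Corank 2; j^3 = x^3 is a perfect cube, so E-series; the 4-jet and mu = 7 give E_7.

E_{7}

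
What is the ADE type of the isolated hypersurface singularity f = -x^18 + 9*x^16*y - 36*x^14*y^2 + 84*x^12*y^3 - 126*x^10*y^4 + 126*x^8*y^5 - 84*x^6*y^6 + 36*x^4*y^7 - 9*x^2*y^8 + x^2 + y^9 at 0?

A_8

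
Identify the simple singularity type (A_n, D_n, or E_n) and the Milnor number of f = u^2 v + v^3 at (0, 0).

Type D_{4}, Milnor number mu = 4.

The Hessian of f at 0 is [[0, 0], [0, 0]] with rank 0, so corank 2. A Groebner basis of the Jacobian ideal J(f) in C{u,v} is {v^3, u^2 + 3*v^2, u*v}; counting standard monomials gives mu = 4. Corank 2; j^3 = v*(u^2 + v^2) splits into three distinct lines over C (the quadratic factor has nonzero discriminant), so D_4.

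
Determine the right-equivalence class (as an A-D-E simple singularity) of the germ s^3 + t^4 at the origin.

The Hessian of f at 0 is [[0, 0], [0, 0]] with rank 0, so corank 2. A Groebner basis of the Jacobian ideal J(f) in C{s,t} is {t^3, s^2}; counting standard monomials gives mu = 6. Corank 2; j^3 = s^3 is a perfect cube, so E-series; the 4-jet and mu = 6 give E_6.

E6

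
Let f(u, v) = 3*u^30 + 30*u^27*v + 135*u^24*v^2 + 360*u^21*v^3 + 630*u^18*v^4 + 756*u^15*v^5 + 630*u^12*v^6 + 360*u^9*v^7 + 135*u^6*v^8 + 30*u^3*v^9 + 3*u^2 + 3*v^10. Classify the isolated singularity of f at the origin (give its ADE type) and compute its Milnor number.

Type A_9, Milnor number mu = 9.

The Hessian of f at 0 has rank 1. Corank 1: A-series; mu = 9 gives A_9.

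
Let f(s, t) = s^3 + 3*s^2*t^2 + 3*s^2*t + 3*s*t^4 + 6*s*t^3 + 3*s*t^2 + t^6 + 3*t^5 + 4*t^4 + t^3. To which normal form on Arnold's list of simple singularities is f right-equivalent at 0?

The Hessian of f at 0 is [[0, 0], [0, 0]] with rank 0, so corank 2. A Groebner basis of the Jacobian ideal J(f) in C{s,t} is {s^3 + 3*s^2/2 + 3*s*t + 3*t^2/2, s^2*t - s^2 - 2*s*t - t^2, s^2/2 + s*t^2 + s*t + t^2/2, t^3}; counting standard monomials gives mu = 6. Corank 2; j^3 = (s + t)^3 is a perfect cube, so E-series; the 4-jet and mu = 6 give E_6.

E6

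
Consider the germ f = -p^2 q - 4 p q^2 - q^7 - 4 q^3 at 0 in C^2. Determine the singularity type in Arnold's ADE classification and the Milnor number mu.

The Hessian of f at 0 has rank 0. Corank 2; j^3 = -q*(p + 2*q)^2 has shape L^2 M (L != M), so D-series; mu = 8 gives D_8.

Type D_8, Milnor number mu = 8.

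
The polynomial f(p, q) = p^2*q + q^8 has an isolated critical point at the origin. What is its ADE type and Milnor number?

The Hessian of f at 0 has rank 0. Corank 2; j^3 = p^2*q has shape L^2 M (L != M), so D-series; mu = 9 gives D_9.

Type D_9, Milnor number mu = 9.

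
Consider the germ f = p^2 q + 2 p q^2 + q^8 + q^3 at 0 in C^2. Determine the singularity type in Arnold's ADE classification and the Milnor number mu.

Type D_{9}, Milnor number mu = 9.

The Hessian of f at 0 is [[0, 0], [0, 0]] with rank 0, so corank 2. A Groebner basis of the Jacobian ideal J(f) in C{p,q} is {p^2/8 + q^7 - q^2/8, p^3 + q^3, p*q + q^2}; counting standard monomials gives mu = 9. Corank 2; j^3 = q*(p + q)^2 has shape L^2 M (L != M), so D-series; mu = 9 gives D_9.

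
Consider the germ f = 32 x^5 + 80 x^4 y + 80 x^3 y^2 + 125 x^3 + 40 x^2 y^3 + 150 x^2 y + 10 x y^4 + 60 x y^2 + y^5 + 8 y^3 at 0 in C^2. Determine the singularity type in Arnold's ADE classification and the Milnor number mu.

Type E_{8}, Milnor number mu = 8.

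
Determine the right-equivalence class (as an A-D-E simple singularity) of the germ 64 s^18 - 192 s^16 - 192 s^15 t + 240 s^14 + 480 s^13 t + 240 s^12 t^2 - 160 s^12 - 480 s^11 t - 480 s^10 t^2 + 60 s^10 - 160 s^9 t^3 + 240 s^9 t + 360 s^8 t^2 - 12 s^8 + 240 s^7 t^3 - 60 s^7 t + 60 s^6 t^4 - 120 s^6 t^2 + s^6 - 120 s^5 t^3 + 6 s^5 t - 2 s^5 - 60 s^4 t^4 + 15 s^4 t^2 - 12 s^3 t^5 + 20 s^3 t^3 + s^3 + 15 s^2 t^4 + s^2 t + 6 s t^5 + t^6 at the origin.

D_7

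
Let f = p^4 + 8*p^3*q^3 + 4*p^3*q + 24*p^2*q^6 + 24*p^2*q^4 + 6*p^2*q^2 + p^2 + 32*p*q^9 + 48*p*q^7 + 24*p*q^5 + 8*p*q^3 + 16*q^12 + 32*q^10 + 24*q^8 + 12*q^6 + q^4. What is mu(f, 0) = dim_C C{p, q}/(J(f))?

The Hessian of f at 0 has rank 1. Corank 1: A-series; mu = 3 gives A_3.

3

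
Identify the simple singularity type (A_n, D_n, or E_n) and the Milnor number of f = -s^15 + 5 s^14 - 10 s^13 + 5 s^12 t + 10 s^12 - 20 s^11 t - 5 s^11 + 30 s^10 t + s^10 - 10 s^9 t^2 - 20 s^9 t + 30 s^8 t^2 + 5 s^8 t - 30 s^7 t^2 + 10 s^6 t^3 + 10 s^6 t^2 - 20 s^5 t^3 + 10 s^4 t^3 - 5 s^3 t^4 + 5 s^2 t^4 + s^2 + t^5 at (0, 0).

The Hessian of f at 0 has rank 1. Corank 1: A-series; mu = 4 gives A_4.

Type A_{4}, Milnor number mu = 4.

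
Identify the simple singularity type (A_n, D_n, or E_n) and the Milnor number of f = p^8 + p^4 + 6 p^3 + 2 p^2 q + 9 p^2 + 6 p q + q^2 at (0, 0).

Type A_{7}, Milnor number mu = 7.

The Hessian of f at 0 has rank 1. Corank 1: A-series; mu = 7 gives A_7.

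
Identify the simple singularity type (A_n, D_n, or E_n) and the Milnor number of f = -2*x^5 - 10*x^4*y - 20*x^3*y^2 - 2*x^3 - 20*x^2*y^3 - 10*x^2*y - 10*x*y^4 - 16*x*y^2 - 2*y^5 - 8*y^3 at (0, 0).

Type D6, Milnor number mu = 6.

The Hessian of f at 0 is [[0, 0], [0, 0]] with rank 0, so corank 2. A Groebner basis of the Jacobian ideal J(f) in C{x,y} is {x*y/5 + y^4 + 2*y^2/5, x*y^2 + 2*y^3, x^2 + 3*x*y + 2*y^2}; counting standard monomials gives mu = 6. Corank 2; j^3 = -2*(x + y)*(x + 2*y)^2 has shape L^2 M (L != M), so D-series; mu = 6 gives D_6.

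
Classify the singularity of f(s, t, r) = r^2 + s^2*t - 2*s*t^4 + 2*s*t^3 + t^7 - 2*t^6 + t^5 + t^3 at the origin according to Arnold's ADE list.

D4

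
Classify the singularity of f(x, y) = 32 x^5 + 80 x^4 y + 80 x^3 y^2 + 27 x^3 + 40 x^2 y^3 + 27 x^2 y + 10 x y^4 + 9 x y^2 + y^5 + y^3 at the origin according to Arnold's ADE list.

The Hessian of f at 0 is [[0, 0], [0, 0]] with rank 0, so corank 2. A Groebner basis of the Jacobian ideal J(f) in C{x,y} is {y^5, x*y^3 + 3*y^4/8, x^2 + 2*x*y/3 + y^2/9}; counting standard monomials gives mu = 8. Corank 2; j^3 = (3*x + y)^3 is a perfect cube, so E-series; the 5-jet and mu = 8 give E_8.

E_8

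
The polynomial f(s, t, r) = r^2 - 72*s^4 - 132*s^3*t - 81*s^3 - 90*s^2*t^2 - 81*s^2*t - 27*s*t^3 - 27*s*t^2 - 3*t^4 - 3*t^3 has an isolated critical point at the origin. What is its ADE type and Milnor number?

Type E7, Milnor number mu = 7.

The Hessian of f at 0 is [[0, 0, 0], [0, 0, 0], [0, 0, 2]] with rank 1, so corank 2. A Groebner basis of the Jacobian ideal J(f) in C{s,t,r} is {19683*s^2/4 + 6561*s*t/2 + t^4 + 27*t^3/4 + 2187*t^2/4, s^3 + 135*s^2/4 + 45*s*t/2 + t^3/12 + 15*t^2/4, s^2*t - 243*s^2/4 - 81*s*t/2 - 7*t^3/36 - 27*t^2/4, 81*s^2 + s*t^2 + 54*s*t + 4*t^3/9 + 9*t^2, r}; counting standard monomials gives mu = 7. Corank 2; j^3 = -3*(3*s + t)^3 is a perfect cube, so E-series; the 4-jet and mu = 7 give E_7.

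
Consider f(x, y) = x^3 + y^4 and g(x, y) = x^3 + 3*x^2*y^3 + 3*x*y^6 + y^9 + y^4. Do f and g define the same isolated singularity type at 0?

Yes.

The Hessian of f at 0 is [[0, 0], [0, 0]] with rank 0, so corank 2. A Groebner basis of the Jacobian ideal J(f) in C{x,y} is {y^3, x^2}; counting standard monomials gives mu = 6. Corank 2; j^3 = x^3 is a perfect cube, so E-series; the 4-jet and mu = 6 give E_6. The Hessian of g at 0 is [[0, 0], [0, 0]] with rank 0, so corank 2. A Groebner basis of the Jacobian ideal J(g) in C{x,y} is {y^3, x^2}; counting standard monomials gives mu = 6. Corank 2; j^3 = x^3 is a perfect cube, so E-series; the 4-jet and mu = 6 give E_6. Both have type E_6, hence right-equivalent.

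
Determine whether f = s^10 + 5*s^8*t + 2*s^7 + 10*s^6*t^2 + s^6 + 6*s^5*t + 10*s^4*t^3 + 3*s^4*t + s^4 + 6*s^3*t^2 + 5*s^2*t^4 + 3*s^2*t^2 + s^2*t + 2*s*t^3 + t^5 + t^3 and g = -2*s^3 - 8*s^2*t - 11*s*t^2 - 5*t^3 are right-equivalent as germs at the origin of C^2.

Yes.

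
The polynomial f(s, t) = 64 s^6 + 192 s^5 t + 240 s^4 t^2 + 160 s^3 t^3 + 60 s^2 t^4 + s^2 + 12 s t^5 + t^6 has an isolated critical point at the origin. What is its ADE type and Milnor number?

Type A5, Milnor number mu = 5.

The Hessian of f at 0 has rank 1. Corank 1: A-series; mu = 5 gives A_5.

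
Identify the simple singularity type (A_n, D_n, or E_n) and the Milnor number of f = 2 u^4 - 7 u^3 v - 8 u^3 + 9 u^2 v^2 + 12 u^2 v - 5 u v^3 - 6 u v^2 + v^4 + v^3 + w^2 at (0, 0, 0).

Type E_7, Milnor number mu = 7.

The Hessian of f at 0 is [[0, 0, 0], [0, 0, 0], [0, 0, 2]] with rank 1, so corank 2. A Groebner basis of the Jacobian ideal J(f) in C{u,v,w} is {768*u^2 - 768*u*v + v^4 + 8*v^3 + 192*v^2, u^3 - 36*u^2 + 36*u*v - v^3/2 - 9*v^2, u^2*v - 40*u^2 + 40*u*v - 2*v^3/3 - 10*v^2, -32*u^2 + u*v^2 + 32*u*v - 5*v^3/6 - 8*v^2, w}; counting standard monomials gives mu = 7. Corank 2; j^3 = -(2*u - v)^3 is a perfect cube, so E-series; the 4-jet and mu = 7 give E_7.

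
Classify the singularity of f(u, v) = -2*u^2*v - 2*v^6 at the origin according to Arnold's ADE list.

D_7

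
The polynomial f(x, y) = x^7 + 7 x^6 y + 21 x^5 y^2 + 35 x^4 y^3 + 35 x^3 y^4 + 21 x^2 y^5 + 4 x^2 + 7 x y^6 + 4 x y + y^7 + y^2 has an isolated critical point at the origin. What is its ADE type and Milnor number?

The Hessian of f at 0 is [[8, 4], [4, 2]] with rank 1, so corank 1. A Groebner basis of the Jacobian ideal J(f) in C{x,y} is {y^6, x + y/2}; counting standard monomials gives mu = 6. Corank 1: A-series; mu = 6 gives A_6.

Type A6, Milnor number mu = 6.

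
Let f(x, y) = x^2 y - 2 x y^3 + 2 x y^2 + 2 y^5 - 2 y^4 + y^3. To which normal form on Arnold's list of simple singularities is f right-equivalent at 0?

D_{6}

The Hessian of f at 0 has rank 0. Corank 2; j^3 = y*(x + y)^2 has shape L^2 M (L != M), so D-series; mu = 6 gives D_6.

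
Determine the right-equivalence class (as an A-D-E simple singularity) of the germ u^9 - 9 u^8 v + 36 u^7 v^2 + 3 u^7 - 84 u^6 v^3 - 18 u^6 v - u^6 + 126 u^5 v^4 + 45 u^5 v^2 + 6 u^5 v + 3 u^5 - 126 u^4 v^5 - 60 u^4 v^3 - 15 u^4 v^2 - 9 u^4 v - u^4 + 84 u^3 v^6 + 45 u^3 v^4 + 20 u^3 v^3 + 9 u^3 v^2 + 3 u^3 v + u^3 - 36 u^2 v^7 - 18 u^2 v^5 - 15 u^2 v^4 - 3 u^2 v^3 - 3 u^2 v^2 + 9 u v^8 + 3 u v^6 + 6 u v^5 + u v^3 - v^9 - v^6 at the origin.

The Hessian of f at 0 is [[0, 0], [0, 0]] with rank 0, so corank 2. A Groebner basis of the Jacobian ideal J(f) in C{u,v} is {3*u^2 + v^4 + v^3, u^3, u^2*v - u^2 - v^3/3, -2*u^2 + u*v^2 - 2*v^3/3}; counting standard monomials gives mu = 7. Corank 2; j^3 = u^3 is a perfect cube, so E-series; the 4-jet and mu = 7 give E_7.

E7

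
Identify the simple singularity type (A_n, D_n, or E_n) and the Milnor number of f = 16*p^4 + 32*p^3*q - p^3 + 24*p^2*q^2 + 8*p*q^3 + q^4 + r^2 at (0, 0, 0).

Type E_6, Milnor number mu = 6.

The Hessian of f at 0 has rank 1. Corank 2; j^3 = -p^3 is a perfect cube, so E-series; the 4-jet and mu = 6 give E_6.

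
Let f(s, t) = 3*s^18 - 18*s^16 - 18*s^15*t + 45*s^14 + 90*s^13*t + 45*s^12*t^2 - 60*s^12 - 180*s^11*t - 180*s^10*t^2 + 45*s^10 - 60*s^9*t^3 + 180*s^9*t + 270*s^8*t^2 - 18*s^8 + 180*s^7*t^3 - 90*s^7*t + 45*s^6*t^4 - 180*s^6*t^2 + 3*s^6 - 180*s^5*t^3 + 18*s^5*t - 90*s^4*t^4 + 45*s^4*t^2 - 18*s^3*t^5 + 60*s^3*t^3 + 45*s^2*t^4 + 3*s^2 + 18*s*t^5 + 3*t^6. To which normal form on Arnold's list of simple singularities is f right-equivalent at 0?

A_5

The Hessian of f at 0 has rank 1. Corank 1: A-series; mu = 5 gives A_5.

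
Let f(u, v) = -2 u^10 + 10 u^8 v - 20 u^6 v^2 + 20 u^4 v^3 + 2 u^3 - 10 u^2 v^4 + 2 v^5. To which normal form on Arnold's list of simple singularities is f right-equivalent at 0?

The Hessian of f at 0 has rank 0. Corank 2; j^3 = 2*u^3 is a perfect cube, so E-series; the 5-jet and mu = 8 give E_8.

E8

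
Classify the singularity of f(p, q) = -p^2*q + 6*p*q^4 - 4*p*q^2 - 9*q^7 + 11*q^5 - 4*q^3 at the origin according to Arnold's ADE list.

The Hessian of f at 0 is [[0, 0], [0, 0]] with rank 0, so corank 2. A Groebner basis of the Jacobian ideal J(f) in C{p,q} is {-p*q/3 + q^4 - 2*q^2/3, p*q^2 + 2*q^3, p^2 + 17*p*q/3 + 22*q^2/3}; counting standard monomials gives mu = 6. Corank 2; j^3 = -q*(p + 2*q)^2 has shape L^2 M (L != M), so D-series; mu = 6 gives D_6.

D_{6}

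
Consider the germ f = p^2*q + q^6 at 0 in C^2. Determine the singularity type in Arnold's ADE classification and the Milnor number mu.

Type D_{7}, Milnor number mu = 7.

The Hessian of f at 0 is [[0, 0], [0, 0]] with rank 0, so corank 2. A Groebner basis of the Jacobian ideal J(f) in C{p,q} is {p^2/6 + q^5, p^3, p*q}; counting standard monomials gives mu = 7. Corank 2; j^3 = p^2*q has shape L^2 M (L != M), so D-series; mu = 7 gives D_7.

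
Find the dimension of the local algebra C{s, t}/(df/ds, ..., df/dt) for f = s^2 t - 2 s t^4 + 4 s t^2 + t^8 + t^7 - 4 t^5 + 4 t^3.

9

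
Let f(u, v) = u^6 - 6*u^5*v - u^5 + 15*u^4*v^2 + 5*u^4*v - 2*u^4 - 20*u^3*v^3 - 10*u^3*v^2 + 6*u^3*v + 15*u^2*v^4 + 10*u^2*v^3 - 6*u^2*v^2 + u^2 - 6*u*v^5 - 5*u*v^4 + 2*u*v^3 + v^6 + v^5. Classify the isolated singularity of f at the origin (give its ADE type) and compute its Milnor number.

The Hessian of f at 0 is [[2, 0], [0, 0]] with rank 1, so corank 1. A Groebner basis of the Jacobian ideal J(f) in C{u,v} is {u + v^3, u^2, u*v}; counting standard monomials gives mu = 4. Corank 1: A-series; mu = 4 gives A_4.

Type A4, Milnor number mu = 4.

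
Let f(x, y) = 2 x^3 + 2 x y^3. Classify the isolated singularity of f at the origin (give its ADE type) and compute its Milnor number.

The Hessian of f at 0 has rank 0. Corank 2; j^3 = 2*x^3 is a perfect cube, so E-series; the 4-jet and mu = 7 give E_7.

Type E_{7}, Milnor number mu = 7.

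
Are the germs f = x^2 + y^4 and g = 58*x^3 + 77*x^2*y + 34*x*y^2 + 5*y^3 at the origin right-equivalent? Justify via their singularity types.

The Hessian of f at 0 has rank 1. Corank 1: A-series; mu = 3 gives A_3. The Hessian of g at 0 has rank 0. Corank 2; j^3 = (2*x + y)*(29*x^2 + 24*x*y + 5*y^2) splits into three distinct lines over C (the quadratic factor has nonzero discriminant), so D_4. f is A_3 but g is D_4, hence not right-equivalent.

No.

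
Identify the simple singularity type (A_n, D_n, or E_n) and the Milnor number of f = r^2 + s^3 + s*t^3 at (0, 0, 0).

The Hessian of f at 0 has rank 1. Corank 2; j^3 = s^3 is a perfect cube, so E-series; the 4-jet and mu = 7 give E_7.

Type E_7, Milnor number mu = 7.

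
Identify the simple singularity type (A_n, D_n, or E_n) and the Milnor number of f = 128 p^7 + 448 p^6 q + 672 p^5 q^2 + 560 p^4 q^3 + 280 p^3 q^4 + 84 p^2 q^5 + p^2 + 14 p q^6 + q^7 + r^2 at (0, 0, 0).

The Hessian of f at 0 is [[2, 0, 0], [0, 0, 0], [0, 0, 2]] with rank 2, so corank 1. A Groebner basis of the Jacobian ideal J(f) in C{p,q,r} is {q^6, p, r}; counting standard monomials gives mu = 6. Corank 1: A-series; mu = 6 gives A_6.

Type A_{6}, Milnor number mu = 6.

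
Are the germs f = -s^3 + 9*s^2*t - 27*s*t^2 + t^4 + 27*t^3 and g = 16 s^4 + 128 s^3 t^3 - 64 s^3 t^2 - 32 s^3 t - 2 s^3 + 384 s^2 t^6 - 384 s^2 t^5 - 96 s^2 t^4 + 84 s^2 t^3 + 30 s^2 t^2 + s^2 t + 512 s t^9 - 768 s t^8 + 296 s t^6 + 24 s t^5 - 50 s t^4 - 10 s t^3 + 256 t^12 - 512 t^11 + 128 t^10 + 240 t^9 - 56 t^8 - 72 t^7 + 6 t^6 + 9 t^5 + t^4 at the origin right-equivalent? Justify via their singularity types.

No.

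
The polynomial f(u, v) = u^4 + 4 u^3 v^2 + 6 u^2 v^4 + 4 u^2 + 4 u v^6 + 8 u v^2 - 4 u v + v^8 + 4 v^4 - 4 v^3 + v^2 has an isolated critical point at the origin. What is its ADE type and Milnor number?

The Hessian of f at 0 has rank 1. Corank 1: A-series; mu = 3 gives A_3.

Type A_3, Milnor number mu = 3.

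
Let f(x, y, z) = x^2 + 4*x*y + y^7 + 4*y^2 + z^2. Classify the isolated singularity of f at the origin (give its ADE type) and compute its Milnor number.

Type A_6, Milnor number mu = 6.

The Hessian of f at 0 is [[2, 4, 0], [4, 8, 0], [0, 0, 2]] with rank 2, so corank 1. A Groebner basis of the Jacobian ideal J(f) in C{x,y,z} is {y^6, x + 2*y, z}; counting standard monomials gives mu = 6. Corank 1: A-series; mu = 6 gives A_6.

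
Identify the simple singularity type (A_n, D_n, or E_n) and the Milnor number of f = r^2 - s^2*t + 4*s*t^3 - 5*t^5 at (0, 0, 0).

Type D6, Milnor number mu = 6.

The Hessian of f at 0 has rank 1. Corank 2; j^3 = -s^2*t has shape L^2 M (L != M), so D-series; mu = 6 gives D_6.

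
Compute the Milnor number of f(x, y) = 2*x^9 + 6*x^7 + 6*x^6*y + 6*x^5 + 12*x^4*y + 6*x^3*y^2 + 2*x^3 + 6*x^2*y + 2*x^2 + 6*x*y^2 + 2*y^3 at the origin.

2

The Hessian of f at 0 has rank 1. Corank 1: A-series; mu = 2 gives A_2.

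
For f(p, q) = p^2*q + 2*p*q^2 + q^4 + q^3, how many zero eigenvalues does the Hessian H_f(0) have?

2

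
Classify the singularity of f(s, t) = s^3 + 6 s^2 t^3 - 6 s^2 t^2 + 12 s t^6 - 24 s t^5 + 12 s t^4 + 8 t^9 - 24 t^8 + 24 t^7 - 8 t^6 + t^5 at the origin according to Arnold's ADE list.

E_8

The Hessian of f at 0 has rank 0. Corank 2; j^3 = s^3 is a perfect cube, so E-series; the 5-jet and mu = 8 give E_8.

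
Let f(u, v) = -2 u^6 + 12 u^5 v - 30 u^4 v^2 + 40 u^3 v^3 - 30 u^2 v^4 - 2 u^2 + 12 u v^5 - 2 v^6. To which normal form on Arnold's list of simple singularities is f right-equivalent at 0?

A_5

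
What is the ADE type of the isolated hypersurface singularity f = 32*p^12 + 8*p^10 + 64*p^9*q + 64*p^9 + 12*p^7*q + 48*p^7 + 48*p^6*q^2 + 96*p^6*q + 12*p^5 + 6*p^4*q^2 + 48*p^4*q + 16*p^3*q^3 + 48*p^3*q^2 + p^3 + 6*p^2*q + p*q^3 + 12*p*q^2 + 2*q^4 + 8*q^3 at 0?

E7

The Hessian of f at 0 is [[0, 0], [0, 0]] with rank 0, so corank 2. A Groebner basis of the Jacobian ideal J(f) in C{p,q} is {p^3 + 6*p^2*q + 48*p^2 + 192*p*q + 192*q^2, -6*p^2 + p*q^2 - 24*p*q - 24*q^2, 3*p^2 + 12*p*q + q^3 + 12*q^2}; counting standard monomials gives mu = 7. Corank 2; j^3 = (p + 2*q)^3 is a perfect cube, so E-series; the 4-jet and mu = 7 give E_7.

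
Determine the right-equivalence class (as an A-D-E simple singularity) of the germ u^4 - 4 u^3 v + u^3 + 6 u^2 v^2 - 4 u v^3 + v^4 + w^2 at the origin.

The Hessian of f at 0 has rank 1. Corank 2; j^3 = u^3 is a perfect cube, so E-series; the 4-jet and mu = 6 give E_6.

E_{6}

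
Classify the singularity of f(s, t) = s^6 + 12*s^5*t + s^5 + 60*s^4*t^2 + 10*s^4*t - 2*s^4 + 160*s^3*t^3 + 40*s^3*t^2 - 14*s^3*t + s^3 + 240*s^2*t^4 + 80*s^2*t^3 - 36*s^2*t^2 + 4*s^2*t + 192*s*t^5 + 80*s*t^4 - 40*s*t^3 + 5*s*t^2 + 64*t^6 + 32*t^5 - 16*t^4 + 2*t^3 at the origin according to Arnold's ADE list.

D7

The Hessian of f at 0 is [[0, 0], [0, 0]] with rank 0, so corank 2. A Groebner basis of the Jacobian ideal J(f) in C{s,t} is {-11*s^2/15 - 8*s*t/5 + t^4 + 2*t^3/15 - 13*t^2/15, s^3 - 9*s^2/5 - 21*s*t/5 + 8*t^3/5 - 12*t^2/5, s^2*t + 16*s^2/15 + 13*s*t/5 - 22*t^3/15 + 23*t^2/15, -7*s^2/15 + s*t^2 - 6*s*t/5 + 19*t^3/15 - 11*t^2/15}; counting standard monomials gives mu = 7. Corank 2; j^3 = (s + t)^2*(s + 2*t) has shape L^2 M (L != M), so D-series; mu = 7 gives D_7.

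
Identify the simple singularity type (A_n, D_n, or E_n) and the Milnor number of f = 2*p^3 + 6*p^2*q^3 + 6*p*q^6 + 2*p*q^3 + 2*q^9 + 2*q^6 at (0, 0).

Type E7, Milnor number mu = 7.

The Hessian of f at 0 is [[0, 0], [0, 0]] with rank 0, so corank 2. A Groebner basis of the Jacobian ideal J(f) in C{p,q} is {p^3, p*q^2, 3*p^2 + q^3}; counting standard monomials gives mu = 7. Corank 2; j^3 = 2*p^3 is a perfect cube, so E-series; the 4-jet and mu = 7 give E_7.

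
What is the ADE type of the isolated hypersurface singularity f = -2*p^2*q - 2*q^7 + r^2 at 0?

D_{8}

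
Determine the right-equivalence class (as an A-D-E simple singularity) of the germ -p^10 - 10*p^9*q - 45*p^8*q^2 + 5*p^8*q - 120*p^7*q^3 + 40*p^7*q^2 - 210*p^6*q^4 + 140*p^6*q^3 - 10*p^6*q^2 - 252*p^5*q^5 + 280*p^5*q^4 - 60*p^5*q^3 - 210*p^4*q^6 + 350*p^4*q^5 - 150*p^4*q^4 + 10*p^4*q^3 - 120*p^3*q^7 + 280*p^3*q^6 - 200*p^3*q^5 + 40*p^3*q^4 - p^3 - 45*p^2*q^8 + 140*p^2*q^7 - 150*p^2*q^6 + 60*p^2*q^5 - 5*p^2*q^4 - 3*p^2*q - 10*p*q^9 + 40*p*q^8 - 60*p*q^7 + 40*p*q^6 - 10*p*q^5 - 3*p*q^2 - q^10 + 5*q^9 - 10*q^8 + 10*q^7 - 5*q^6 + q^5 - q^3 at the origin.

The Hessian of f at 0 has rank 0. Corank 2; j^3 = -(p + q)^3 is a perfect cube, so E-series; the 5-jet and mu = 8 give E_8.

E_8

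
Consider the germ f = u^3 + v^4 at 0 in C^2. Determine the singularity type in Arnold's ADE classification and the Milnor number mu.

Type E_6, Milnor number mu = 6.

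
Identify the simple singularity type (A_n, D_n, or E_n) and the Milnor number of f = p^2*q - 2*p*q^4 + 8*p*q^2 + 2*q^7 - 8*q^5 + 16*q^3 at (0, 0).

Type D_{8}, Milnor number mu = 8.

The Hessian of f at 0 has rank 0. Corank 2; j^3 = q*(p + 4*q)^2 has shape L^2 M (L != M), so D-series; mu = 8 gives D_8.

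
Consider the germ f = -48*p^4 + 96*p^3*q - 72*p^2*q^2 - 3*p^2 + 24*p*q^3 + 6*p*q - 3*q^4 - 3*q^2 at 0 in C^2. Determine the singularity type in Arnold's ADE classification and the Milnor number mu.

Type A3, Milnor number mu = 3.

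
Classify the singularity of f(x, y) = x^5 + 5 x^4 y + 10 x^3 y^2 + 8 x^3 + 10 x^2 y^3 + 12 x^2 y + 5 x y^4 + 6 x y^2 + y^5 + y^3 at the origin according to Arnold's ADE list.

E8

The Hessian of f at 0 has rank 0. Corank 2; j^3 = (2*x + y)^3 is a perfect cube, so E-series; the 5-jet and mu = 8 give E_8.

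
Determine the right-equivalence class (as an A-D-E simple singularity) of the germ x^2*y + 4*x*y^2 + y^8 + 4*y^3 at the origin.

The Hessian of f at 0 has rank 0. Corank 2; j^3 = y*(x + 2*y)^2 has shape L^2 M (L != M), so D-series; mu = 9 gives D_9.

D_{9}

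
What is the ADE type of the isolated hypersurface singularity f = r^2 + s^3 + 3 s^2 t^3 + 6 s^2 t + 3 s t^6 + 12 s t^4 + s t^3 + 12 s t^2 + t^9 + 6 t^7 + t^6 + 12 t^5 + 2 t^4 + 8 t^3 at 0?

E7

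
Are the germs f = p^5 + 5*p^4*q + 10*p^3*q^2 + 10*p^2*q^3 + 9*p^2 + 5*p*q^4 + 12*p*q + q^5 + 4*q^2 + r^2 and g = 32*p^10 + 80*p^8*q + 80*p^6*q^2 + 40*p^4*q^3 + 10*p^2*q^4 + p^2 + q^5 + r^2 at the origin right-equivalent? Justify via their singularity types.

Yes.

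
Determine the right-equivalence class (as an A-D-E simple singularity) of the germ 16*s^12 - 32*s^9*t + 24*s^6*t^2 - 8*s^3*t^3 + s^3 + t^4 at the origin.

The Hessian of f at 0 is [[0, 0], [0, 0]] with rank 0, so corank 2. A Groebner basis of the Jacobian ideal J(f) in C{s,t} is {t^3, s^2}; counting standard monomials gives mu = 6. Corank 2; j^3 = s^3 is a perfect cube, so E-series; the 4-jet and mu = 6 give E_6.

E6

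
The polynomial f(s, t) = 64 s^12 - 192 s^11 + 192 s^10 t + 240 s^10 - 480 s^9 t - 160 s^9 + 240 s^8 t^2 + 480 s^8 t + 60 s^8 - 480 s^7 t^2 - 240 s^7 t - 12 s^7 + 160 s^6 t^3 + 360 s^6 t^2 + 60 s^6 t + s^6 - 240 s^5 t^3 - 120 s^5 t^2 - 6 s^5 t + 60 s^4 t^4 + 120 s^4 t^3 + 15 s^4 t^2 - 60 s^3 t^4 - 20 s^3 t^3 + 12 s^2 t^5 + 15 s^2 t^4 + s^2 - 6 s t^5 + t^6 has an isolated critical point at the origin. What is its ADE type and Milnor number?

The Hessian of f at 0 has rank 1. Corank 1: A-series; mu = 5 gives A_5.

Type A_5, Milnor number mu = 5.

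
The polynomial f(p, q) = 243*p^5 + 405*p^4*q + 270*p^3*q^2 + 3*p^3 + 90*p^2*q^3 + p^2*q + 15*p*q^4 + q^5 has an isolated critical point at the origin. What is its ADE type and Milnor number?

Type D_{6}, Milnor number mu = 6.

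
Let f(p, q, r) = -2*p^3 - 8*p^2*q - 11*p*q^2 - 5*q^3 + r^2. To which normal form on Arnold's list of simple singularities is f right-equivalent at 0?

D4

The Hessian of f at 0 has rank 1. Corank 2; j^3 = -(p + q)*(2*p^2 + 6*p*q + 5*q^2) splits into three distinct lines over C (the quadratic factor has nonzero discriminant), so D_4.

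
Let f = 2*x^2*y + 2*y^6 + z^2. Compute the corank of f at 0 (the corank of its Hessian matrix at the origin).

Hessian at 0 has rank 1.

2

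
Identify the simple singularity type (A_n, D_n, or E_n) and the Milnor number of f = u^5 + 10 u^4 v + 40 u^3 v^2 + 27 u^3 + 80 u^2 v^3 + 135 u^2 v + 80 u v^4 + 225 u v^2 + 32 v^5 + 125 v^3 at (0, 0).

Type E_{8}, Milnor number mu = 8.

The Hessian of f at 0 has rank 0. Corank 2; j^3 = (3*u + 5*v)^3 is a perfect cube, so E-series; the 5-jet and mu = 8 give E_8.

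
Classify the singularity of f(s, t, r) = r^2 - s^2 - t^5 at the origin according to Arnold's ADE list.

A_{4}

The Hessian of f at 0 has rank 2. Corank 1: A-series; mu = 4 gives A_4.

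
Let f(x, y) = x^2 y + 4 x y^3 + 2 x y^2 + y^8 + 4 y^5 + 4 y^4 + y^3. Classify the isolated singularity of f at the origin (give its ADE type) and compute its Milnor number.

Type D9, Milnor number mu = 9.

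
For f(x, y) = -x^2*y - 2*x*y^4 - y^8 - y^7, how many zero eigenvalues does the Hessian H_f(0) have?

2

The Hessian at 0 is [[0, 0], [0, 0]] of rank 0; hence corank 2.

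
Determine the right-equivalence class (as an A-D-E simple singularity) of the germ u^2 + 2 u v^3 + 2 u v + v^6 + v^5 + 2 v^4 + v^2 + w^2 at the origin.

The Hessian of f at 0 has rank 2. Corank 1: A-series; mu = 4 gives A_4.

A4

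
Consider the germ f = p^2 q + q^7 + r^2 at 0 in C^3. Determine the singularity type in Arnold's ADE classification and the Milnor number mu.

The Hessian of f at 0 has rank 1. Corank 2; j^3 = p^2*q has shape L^2 M (L != M), so D-series; mu = 8 gives D_8.

Type D_8, Milnor number mu = 8.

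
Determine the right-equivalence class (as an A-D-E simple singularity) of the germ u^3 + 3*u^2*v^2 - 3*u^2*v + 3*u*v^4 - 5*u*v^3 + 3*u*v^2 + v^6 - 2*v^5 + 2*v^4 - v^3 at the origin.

E_{7}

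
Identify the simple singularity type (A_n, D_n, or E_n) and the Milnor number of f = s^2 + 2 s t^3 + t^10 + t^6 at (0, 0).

Type A_{9}, Milnor number mu = 9.

The Hessian of f at 0 has rank 1. Corank 1: A-series; mu = 9 gives A_9.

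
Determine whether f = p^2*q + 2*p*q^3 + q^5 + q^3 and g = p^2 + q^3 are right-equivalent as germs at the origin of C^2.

The Hessian of f at 0 is [[0, 0], [0, 0]] with rank 0, so corank 2. A Groebner basis of the Jacobian ideal J(f) in C{p,q} is {q^3, p^2 + 3*q^2, p*q}; counting standard monomials gives mu = 4. Corank 2; j^3 = q*(p^2 + q^2) splits into three distinct lines over C (the quadratic factor has nonzero discriminant), so D_4. The Hessian of g at 0 is [[2, 0], [0, 0]] with rank 1, so corank 1. A Groebner basis of the Jacobian ideal J(g) in C{p,q} is {q^2, p}; counting standard monomials gives mu = 2. Corank 1: A-series; mu = 2 gives A_2. f is D_4 but g is A_2, hence not right-equivalent.

No.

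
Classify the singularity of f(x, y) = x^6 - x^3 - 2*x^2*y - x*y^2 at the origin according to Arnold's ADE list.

D_7

The Hessian of f at 0 has rank 0. Corank 2; j^3 = -x*(x + y)^2 has shape L^2 M (L != M), so D-series; mu = 7 gives D_7.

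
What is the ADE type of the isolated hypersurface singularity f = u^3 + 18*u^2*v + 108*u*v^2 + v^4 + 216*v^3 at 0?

E6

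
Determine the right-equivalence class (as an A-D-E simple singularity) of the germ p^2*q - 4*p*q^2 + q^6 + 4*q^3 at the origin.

D_{7}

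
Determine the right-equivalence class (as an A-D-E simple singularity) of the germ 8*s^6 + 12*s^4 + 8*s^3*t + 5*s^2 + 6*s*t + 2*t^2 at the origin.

The Hessian of f at 0 is [[10, 6], [6, 4]] with rank 2, so corank 0. A Groebner basis of the Jacobian ideal J(f) in C{s,t} is {s, t}; counting standard monomials gives mu = 1. Corank 0: nondegenerate Morse point, so A_1.

A_{1}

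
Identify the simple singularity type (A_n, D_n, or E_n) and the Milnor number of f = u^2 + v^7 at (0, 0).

The Hessian of f at 0 is [[2, 0], [0, 0]] with rank 1, so corank 1. A Groebner basis of the Jacobian ideal J(f) in C{u,v} is {v^6, u}; counting standard monomials gives mu = 6. Corank 1: A-series; mu = 6 gives A_6.

Type A_{6}, Milnor number mu = 6.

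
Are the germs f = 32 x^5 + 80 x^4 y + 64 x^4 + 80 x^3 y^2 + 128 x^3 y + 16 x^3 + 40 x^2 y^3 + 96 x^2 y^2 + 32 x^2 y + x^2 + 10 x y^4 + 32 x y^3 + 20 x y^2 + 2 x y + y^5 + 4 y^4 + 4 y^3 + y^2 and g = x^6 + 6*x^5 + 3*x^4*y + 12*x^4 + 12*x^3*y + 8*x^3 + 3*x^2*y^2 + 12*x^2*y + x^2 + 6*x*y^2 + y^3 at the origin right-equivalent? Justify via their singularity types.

No.

The Hessian of f at 0 is [[2, 2], [2, 2]] with rank 1, so corank 1. A Groebner basis of the Jacobian ideal J(f) in C{x,y} is {x/16 + y^3 + y^2/8 + y/16, x^2 + x/4 - y^2/2 + y/4, x*y - x/8 + 3*y^2/4 - y/8}; counting standard monomials gives mu = 4. Corank 1: A-series; mu = 4 gives A_4. The Hessian of g at 0 is [[2, 0], [0, 0]] with rank 1, so corank 1. A Groebner basis of the Jacobian ideal J(g) in C{x,y} is {y^2, x}; counting standard monomials gives mu = 2. Corank 1: A-series; mu = 2 gives A_2. f is A_4 but g is A_2, hence not right-equivalent.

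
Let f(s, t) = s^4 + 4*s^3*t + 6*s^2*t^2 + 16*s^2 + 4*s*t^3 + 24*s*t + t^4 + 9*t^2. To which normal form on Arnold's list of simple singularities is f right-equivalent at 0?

The Hessian of f at 0 is [[32, 24], [24, 18]] with rank 1, so corank 1. A Groebner basis of the Jacobian ideal J(f) in C{s,t} is {t^3, s + 3*t/4}; counting standard monomials gives mu = 3. Corank 1: A-series; mu = 3 gives A_3.

A_{3}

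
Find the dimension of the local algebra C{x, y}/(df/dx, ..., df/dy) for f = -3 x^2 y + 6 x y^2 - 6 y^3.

The Hessian of f at 0 has rank 0. Corank 2; j^3 = -3*y*(x^2 - 2*x*y + 2*y^2) splits into three distinct lines over C (the quadratic factor has nonzero discriminant), so D_4.

4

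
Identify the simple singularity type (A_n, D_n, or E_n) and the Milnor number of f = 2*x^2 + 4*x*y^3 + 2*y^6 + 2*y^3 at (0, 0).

The Hessian of f at 0 has rank 1. Corank 1: A-series; mu = 2 gives A_2.

Type A_{2}, Milnor number mu = 2.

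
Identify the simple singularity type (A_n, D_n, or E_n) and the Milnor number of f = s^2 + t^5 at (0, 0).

Type A_{4}, Milnor number mu = 4.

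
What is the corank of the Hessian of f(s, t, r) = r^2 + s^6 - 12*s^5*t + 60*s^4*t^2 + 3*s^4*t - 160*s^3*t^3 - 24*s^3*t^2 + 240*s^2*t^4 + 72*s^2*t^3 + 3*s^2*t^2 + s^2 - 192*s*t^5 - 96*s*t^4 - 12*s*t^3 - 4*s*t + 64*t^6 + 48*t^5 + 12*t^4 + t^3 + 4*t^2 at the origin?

1

Hessian at 0 has rank 2.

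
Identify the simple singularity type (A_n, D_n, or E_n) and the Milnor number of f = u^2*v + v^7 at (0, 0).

Type D_8, Milnor number mu = 8.

The Hessian of f at 0 has rank 0. Corank 2; j^3 = u^2*v has shape L^2 M (L != M), so D-series; mu = 8 gives D_8.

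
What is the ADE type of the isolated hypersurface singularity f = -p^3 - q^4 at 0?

The Hessian of f at 0 has rank 0. Corank 2; j^3 = -p^3 is a perfect cube, so E-series; the 4-jet and mu = 6 give E_6.

E_{6}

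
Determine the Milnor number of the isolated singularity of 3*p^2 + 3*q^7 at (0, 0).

6

The Hessian of f at 0 has rank 1. Corank 1: A-series; mu = 6 gives A_6.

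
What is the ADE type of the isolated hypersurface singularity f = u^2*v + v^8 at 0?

D_9

The Hessian of f at 0 has rank 0. Corank 2; j^3 = u^2*v has shape L^2 M (L != M), so D-series; mu = 9 gives D_9.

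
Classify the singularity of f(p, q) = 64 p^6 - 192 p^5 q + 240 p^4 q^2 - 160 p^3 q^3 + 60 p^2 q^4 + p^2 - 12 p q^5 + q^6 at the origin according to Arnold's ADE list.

A_5

The Hessian of f at 0 has rank 1. Corank 1: A-series; mu = 5 gives A_5.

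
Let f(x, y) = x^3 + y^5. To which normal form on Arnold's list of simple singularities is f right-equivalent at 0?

The Hessian of f at 0 has rank 0. Corank 2; j^3 = x^3 is a perfect cube, so E-series; the 5-jet and mu = 8 give E_8.

E8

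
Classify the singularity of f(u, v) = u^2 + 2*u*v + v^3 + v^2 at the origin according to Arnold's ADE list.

The Hessian of f at 0 has rank 1. Corank 1: A-series; mu = 2 gives A_2.

A2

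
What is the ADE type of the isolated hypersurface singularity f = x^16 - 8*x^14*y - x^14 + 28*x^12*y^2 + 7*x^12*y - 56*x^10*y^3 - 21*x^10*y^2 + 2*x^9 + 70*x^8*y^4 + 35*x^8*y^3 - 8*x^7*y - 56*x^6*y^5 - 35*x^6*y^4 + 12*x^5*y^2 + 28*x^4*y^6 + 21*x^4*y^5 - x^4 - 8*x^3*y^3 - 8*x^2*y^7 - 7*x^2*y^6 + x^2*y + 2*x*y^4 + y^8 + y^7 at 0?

D9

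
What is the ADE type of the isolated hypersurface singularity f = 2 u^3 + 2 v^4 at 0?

E_6

The Hessian of f at 0 has rank 0. Corank 2; j^3 = 2*u^3 is a perfect cube, so E-series; the 4-jet and mu = 6 give E_6.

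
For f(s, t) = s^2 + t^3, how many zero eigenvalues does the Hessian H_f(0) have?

Hessian at 0 has rank 1.

1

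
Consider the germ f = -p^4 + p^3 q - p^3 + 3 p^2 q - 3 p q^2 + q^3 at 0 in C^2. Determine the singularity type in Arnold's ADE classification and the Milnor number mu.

Type E_7, Milnor number mu = 7.

The Hessian of f at 0 has rank 0. Corank 2; j^3 = -(p - q)^3 is a perfect cube, so E-series; the 4-jet and mu = 7 give E_7.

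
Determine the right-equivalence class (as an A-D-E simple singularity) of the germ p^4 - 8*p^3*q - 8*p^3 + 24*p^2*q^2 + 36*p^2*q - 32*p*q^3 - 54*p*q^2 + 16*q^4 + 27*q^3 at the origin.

E6

The Hessian of f at 0 has rank 0. Corank 2; j^3 = -(2*p - 3*q)^3 is a perfect cube, so E-series; the 4-jet and mu = 6 give E_6.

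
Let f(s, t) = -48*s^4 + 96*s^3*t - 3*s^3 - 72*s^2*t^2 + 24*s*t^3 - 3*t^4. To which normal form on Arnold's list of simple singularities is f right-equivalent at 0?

The Hessian of f at 0 has rank 0. Corank 2; j^3 = -3*s^3 is a perfect cube, so E-series; the 4-jet and mu = 6 give E_6.

E_{6}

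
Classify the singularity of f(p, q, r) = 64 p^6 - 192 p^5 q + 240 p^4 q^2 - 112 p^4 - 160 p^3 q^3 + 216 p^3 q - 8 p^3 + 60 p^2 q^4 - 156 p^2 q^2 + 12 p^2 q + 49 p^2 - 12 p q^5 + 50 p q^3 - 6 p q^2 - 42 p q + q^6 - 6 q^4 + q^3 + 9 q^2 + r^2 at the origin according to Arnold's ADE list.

The Hessian of f at 0 is [[98, -42, 0], [-42, 18, 0], [0, 0, 2]] with rank 2, so corank 1. A Groebner basis of the Jacobian ideal J(f) in C{p,q,r} is {q^2, p - 3*q/7, r}; counting standard monomials gives mu = 2. Corank 1: A-series; mu = 2 gives A_2.

A_{2}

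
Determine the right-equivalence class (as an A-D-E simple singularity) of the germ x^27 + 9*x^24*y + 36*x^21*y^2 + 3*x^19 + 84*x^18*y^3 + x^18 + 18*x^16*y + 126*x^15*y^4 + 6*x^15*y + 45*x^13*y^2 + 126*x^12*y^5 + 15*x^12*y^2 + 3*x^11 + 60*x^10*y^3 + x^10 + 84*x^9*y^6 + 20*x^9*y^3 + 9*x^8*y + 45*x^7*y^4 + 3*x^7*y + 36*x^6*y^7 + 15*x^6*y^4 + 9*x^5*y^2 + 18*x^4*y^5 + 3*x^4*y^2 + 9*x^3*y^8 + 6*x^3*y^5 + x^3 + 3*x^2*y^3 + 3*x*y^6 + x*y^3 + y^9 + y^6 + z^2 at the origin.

E7

The Hessian of f at 0 has rank 1. Corank 2; j^3 = x^3 is a perfect cube, so E-series; the 4-jet and mu = 7 give E_7.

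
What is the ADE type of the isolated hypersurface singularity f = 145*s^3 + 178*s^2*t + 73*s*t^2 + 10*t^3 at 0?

The Hessian of f at 0 has rank 0. Corank 2; j^3 = (5*s + 2*t)*(29*s^2 + 24*s*t + 5*t^2) splits into three distinct lines over C (the quadratic factor has nonzero discriminant), so D_4.

D_4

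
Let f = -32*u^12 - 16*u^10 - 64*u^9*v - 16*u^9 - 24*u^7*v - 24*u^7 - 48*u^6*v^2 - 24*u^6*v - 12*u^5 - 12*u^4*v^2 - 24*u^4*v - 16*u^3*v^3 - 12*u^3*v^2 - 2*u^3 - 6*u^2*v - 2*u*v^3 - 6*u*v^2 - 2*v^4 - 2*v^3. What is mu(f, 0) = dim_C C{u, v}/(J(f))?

The Hessian of f at 0 has rank 0. Corank 2; j^3 = -2*(u + v)^3 is a perfect cube, so E-series; the 4-jet and mu = 7 give E_7.

7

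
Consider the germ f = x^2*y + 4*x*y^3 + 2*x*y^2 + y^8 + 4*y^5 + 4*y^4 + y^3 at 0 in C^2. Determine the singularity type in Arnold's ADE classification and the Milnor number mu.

The Hessian of f at 0 has rank 0. Corank 2; j^3 = y*(x + y)^2 has shape L^2 M (L != M), so D-series; mu = 9 gives D_9.

Type D_9, Milnor number mu = 9.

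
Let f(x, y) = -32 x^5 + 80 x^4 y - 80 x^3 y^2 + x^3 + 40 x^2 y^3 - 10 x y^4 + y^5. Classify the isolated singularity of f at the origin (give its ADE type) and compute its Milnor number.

The Hessian of f at 0 has rank 0. Corank 2; j^3 = x^3 is a perfect cube, so E-series; the 5-jet and mu = 8 give E_8.

Type E_{8}, Milnor number mu = 8.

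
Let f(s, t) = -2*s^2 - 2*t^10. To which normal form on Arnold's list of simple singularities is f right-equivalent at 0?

The Hessian of f at 0 has rank 1. Corank 1: A-series; mu = 9 gives A_9.

A_{9}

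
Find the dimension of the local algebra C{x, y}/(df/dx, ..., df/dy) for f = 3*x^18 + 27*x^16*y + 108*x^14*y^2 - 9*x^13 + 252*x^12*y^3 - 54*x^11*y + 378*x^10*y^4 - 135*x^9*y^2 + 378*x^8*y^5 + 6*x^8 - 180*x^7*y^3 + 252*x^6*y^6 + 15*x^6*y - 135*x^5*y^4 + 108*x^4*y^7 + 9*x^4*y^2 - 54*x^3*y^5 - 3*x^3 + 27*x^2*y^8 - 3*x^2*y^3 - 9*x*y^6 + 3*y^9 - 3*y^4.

The Hessian of f at 0 has rank 0. Corank 2; j^3 = -3*x^3 is a perfect cube, so E-series; the 4-jet and mu = 6 give E_6.

6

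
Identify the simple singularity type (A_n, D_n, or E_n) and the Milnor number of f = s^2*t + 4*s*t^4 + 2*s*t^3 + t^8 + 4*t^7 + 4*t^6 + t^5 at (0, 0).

Type D9, Milnor number mu = 9.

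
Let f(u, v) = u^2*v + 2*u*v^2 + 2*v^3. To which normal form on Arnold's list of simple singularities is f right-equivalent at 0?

D_{4}

The Hessian of f at 0 has rank 0. Corank 2; j^3 = v*(u^2 + 2*u*v + 2*v^2) splits into three distinct lines over C (the quadratic factor has nonzero discriminant), so D_4.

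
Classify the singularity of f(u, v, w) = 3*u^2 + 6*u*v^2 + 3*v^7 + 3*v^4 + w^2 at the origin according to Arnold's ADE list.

A_6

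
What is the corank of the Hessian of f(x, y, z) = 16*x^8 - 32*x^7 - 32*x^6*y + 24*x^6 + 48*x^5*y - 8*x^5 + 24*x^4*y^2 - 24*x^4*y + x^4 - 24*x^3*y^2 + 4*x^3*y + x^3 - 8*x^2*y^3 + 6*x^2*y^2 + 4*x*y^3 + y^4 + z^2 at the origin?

2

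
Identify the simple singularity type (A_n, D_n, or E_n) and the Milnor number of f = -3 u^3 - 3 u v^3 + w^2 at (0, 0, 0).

The Hessian of f at 0 has rank 1. Corank 2; j^3 = -3*u^3 is a perfect cube, so E-series; the 4-jet and mu = 7 give E_7.

Type E_7, Milnor number mu = 7.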